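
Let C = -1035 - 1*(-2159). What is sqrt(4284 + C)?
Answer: 52*sqrt(2) ≈ 73.539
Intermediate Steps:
C = 1124 (C = -1035 + 2159 = 1124)
sqrt(4284 + C) = sqrt(4284 + 1124) = sqrt(5408) = 52*sqrt(2)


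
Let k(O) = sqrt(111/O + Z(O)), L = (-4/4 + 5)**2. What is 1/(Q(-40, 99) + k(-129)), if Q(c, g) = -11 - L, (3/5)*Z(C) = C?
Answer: -387/13543 - I*sqrt(399126)/40629 ≈ -0.028576 - 0.01555*I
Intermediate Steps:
Z(C) = 5*C/3
L = 16 (L = (-4*1/4 + 5)**2 = (-1 + 5)**2 = 4**2 = 16)
k(O) = sqrt(111/O + 5*O/3)
Q(c, g) = -27 (Q(c, g) = -11 - 1*16 = -11 - 16 = -27)
1/(Q(-40, 99) + k(-129)) = 1/(-27 + sqrt(15*(-129) + 999/(-129))/3) = 1/(-27 + sqrt(-1935 + 999*(-1/129))/3) = 1/(-27 + sqrt(-1935 - 333/43)/3) = 1/(-27 + sqrt(-83538/43)/3) = 1/(-27 + (3*I*sqrt(399126)/43)/3) = 1/(-27 + I*sqrt(399126)/43)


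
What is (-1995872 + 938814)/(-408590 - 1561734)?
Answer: 528529/985162 ≈ 0.53649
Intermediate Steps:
(-1995872 + 938814)/(-408590 - 1561734) = -1057058/(-1970324) = -1057058*(-1/1970324) = 528529/985162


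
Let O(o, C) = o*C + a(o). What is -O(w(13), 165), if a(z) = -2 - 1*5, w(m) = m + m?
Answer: -4283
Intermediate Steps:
w(m) = 2*m
a(z) = -7 (a(z) = -2 - 5 = -7)
O(o, C) = -7 + C*o (O(o, C) = o*C - 7 = C*o - 7 = -7 + C*o)
-O(w(13), 165) = -(-7 + 165*(2*13)) = -(-7 + 165*26) = -(-7 + 4290) = -1*4283 = -4283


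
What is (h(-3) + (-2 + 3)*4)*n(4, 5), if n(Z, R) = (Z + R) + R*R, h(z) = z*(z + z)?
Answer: 748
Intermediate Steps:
h(z) = 2*z² (h(z) = z*(2*z) = 2*z²)
n(Z, R) = R + Z + R² (n(Z, R) = (R + Z) + R² = R + Z + R²)
(h(-3) + (-2 + 3)*4)*n(4, 5) = (2*(-3)² + (-2 + 3)*4)*(5 + 4 + 5²) = (2*9 + 1*4)*(5 + 4 + 25) = (18 + 4)*34 = 22*34 = 748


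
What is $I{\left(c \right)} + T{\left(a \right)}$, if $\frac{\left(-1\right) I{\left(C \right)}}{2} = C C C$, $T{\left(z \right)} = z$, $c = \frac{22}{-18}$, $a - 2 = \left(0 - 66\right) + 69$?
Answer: $\frac{6307}{729} \approx 8.6516$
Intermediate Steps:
$a = 5$ ($a = 2 + \left(\left(0 - 66\right) + 69\right) = 2 + \left(-66 + 69\right) = 2 + 3 = 5$)
$c = - \frac{11}{9}$ ($c = 22 \left(- \frac{1}{18}\right) = - \frac{11}{9} \approx -1.2222$)
$I{\left(C \right)} = - 2 C^{3}$ ($I{\left(C \right)} = - 2 C C C = - 2 C^{2} C = - 2 C^{3}$)
$I{\left(c \right)} + T{\left(a \right)} = - 2 \left(- \frac{11}{9}\right)^{3} + 5 = \left(-2\right) \left(- \frac{1331}{729}\right) + 5 = \frac{2662}{729} + 5 = \frac{6307}{729}$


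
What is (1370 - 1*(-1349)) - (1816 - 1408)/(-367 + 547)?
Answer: 40751/15 ≈ 2716.7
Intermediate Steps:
(1370 - 1*(-1349)) - (1816 - 1408)/(-367 + 547) = (1370 + 1349) - 408/180 = 2719 - 408/180 = 2719 - 1*34/15 = 2719 - 34/15 = 40751/15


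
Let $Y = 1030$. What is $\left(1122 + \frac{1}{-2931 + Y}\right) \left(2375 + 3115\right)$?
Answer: $\frac{11709736290}{1901} \approx 6.1598 \cdot 10^{6}$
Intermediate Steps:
$\left(1122 + \frac{1}{-2931 + Y}\right) \left(2375 + 3115\right) = \left(1122 + \frac{1}{-2931 + 1030}\right) \left(2375 + 3115\right) = \left(1122 + \frac{1}{-1901}\right) 5490 = \left(1122 - \frac{1}{1901}\right) 5490 = \frac{2132921}{1901} \cdot 5490 = \frac{11709736290}{1901}$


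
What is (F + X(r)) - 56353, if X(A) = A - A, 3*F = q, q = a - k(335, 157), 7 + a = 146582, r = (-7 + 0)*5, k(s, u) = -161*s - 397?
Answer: 10616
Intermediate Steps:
k(s, u) = -397 - 161*s
r = -35 (r = -7*5 = -35)
a = 146575 (a = -7 + 146582 = 146575)
q = 200907 (q = 146575 - (-397 - 161*335) = 146575 - (-397 - 53935) = 146575 - 1*(-54332) = 146575 + 54332 = 200907)
F = 66969 (F = (1/3)*200907 = 66969)
X(A) = 0
(F + X(r)) - 56353 = (66969 + 0) - 56353 = 66969 - 56353 = 10616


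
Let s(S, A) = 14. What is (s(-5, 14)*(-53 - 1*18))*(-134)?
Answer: 133196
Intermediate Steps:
(s(-5, 14)*(-53 - 1*18))*(-134) = (14*(-53 - 1*18))*(-134) = (14*(-53 - 18))*(-134) = (14*(-71))*(-134) = -994*(-134) = 133196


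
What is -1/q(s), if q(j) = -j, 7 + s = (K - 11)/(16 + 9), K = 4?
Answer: -25/182 ≈ -0.13736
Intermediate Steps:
s = -182/25 (s = -7 + (4 - 11)/(16 + 9) = -7 - 7/25 = -182/25 ≈ -7.2800)
-1/q(s) = -1/((-1*(-182/25))) = -1/182/25 = -1*25/182 = -25/182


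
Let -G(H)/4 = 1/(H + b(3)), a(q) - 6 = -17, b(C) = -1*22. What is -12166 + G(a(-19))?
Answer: -401474/33 ≈ -12166.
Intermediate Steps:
b(C) = -22
a(q) = -11 (a(q) = 6 - 17 = -11)
G(H) = -4/(-22 + H) (G(H) = -4/(H - 22) = -4/(-22 + H))
-12166 + G(a(-19)) = -12166 - 4/(-22 - 11) = -12166 - 4/(-33) = -12166 - 4*(-1/33) = -12166 + 4/33 = -401474/33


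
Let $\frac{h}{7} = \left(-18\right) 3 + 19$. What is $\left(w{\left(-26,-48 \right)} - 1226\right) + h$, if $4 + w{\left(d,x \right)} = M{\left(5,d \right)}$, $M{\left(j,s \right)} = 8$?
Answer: $-1467$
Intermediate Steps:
$h = -245$ ($h = 7 \left(\left(-18\right) 3 + 19\right) = 7 \left(-54 + 19\right) = 7 \left(-35\right) = -245$)
$w{\left(d,x \right)} = 4$ ($w{\left(d,x \right)} = -4 + 8 = 4$)
$\left(w{\left(-26,-48 \right)} - 1226\right) + h = \left(4 - 1226\right) - 245 = -1222 - 245 = -1467$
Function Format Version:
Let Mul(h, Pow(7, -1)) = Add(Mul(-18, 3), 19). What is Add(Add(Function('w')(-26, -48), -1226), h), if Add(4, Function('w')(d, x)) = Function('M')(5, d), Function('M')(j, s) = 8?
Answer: -1467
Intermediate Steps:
h = -245 (h = Mul(7, Add(Mul(-18, 3), 19)) = Mul(7, Add(-54, 19)) = Mul(7, -35) = -245)
Function('w')(d, x) = 4 (Function('w')(d, x) = Add(-4, 8) = 4)
Add(Add(Function('w')(-26, -48), -1226), h) = Add(Add(4, -1226), -245) = Add(-1222, -245) = -1467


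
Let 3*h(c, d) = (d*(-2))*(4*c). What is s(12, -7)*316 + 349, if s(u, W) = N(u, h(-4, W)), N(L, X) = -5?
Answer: -1231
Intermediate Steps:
h(c, d) = -8*c*d/3 (h(c, d) = ((d*(-2))*(4*c))/3 = ((-2*d)*(4*c))/3 = (-8*c*d)/3 = -8*c*d/3)
s(u, W) = -5
s(12, -7)*316 + 349 = -5*316 + 349 = -1580 + 349 = -1231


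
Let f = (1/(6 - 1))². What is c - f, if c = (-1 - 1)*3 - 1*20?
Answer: -651/25 ≈ -26.040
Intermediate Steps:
c = -26 (c = -2*3 - 20 = -6 - 20 = -26)
f = 1/25 (f = (1/5)² = (⅕)² = 1/25 ≈ 0.040000)
c - f = -26 - 1*1/25 = -26 - 1/25 = -651/25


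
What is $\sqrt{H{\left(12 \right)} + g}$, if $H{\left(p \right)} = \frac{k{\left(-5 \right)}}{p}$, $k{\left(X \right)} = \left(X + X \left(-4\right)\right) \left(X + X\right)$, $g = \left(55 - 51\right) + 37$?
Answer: $\frac{\sqrt{114}}{2} \approx 5.3385$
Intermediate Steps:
$g = 41$ ($g = 4 + 37 = 41$)
$k{\left(X \right)} = - 6 X^{2}$ ($k{\left(X \right)} = \left(X - 4 X\right) 2 X = - 3 X 2 X = - 6 X^{2}$)
$H{\left(p \right)} = - \frac{150}{p}$ ($H{\left(p \right)} = \frac{\left(-6\right) \left(-5\right)^{2}}{p} = \frac{\left(-6\right) 25}{p} = - \frac{150}{p}$)
$\sqrt{H{\left(12 \right)} + g} = \sqrt{- \frac{150}{12} + 41} = \sqrt{\left(-150\right) \frac{1}{12} + 41} = \sqrt{- \frac{25}{2} + 41} = \sqrt{\frac{57}{2}} = \frac{\sqrt{114}}{2}$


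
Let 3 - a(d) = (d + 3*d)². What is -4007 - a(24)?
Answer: 5206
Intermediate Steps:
a(d) = 3 - 16*d² (a(d) = 3 - (d + 3*d)² = 3 - (4*d)² = 3 - 16*d²)
-4007 - a(24) = -4007 - (3 - 16*24²) = -4007 - (3 - 16*576) = -4007 - (3 - 9216) = -4007 - 1*(-9213) = -4007 + 9213 = 5206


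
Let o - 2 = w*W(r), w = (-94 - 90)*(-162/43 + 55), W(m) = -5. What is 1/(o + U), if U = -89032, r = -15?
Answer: -43/1801530 ≈ -2.3869e-5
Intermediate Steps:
w = -405352/43 (w = -184*(-162*1/43 + 55) = -184*(-162/43 + 55) = -184*2203/43 = -405352/43 ≈ -9426.8)
o = 2026846/43 (o = 2 - 405352/43*(-5) = 2 + 2026760/43 = 2026846/43 ≈ 47136.)
1/(o + U) = 1/(2026846/43 - 89032) = 1/(-1801530/43) = -43/1801530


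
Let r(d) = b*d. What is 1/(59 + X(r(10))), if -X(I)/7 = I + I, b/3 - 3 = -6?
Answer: 1/1319 ≈ 0.00075815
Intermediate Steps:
b = -9 (b = 9 + 3*(-6) = 9 - 18 = -9)
r(d) = -9*d
X(I) = -14*I (X(I) = -7*(I + I) = -14*I)
1/(59 + X(r(10))) = 1/(59 - (-126)*10) = 1/(59 - 14*(-90)) = 1/(59 + 1260) = 1/1319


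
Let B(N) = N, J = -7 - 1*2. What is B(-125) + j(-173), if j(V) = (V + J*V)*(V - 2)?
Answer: -242325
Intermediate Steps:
J = -9 (J = -7 - 2 = -9)
j(V) = -8*V*(-2 + V) (j(V) = (V - 9*V)*(V - 2) = (-8*V)*(-2 + V) = -8*V*(-2 + V))
B(-125) + j(-173) = -125 + 8*(-173)*(2 - 1*(-173)) = -125 + 8*(-173)*(2 + 173) = -125 + 8*(-173)*175 = -125 - 242200 = -242325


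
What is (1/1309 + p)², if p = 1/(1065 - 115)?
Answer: 5103081/1546416602500 ≈ 3.2999e-6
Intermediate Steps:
p = 1/950 ≈ 0.0010526
(1/1309 + p)² = (1/1309 + 1/950)² = (2259/1243550)² = 5103081/1546416602500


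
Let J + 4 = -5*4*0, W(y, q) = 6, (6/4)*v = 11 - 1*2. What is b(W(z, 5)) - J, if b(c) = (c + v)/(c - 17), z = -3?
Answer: 32/11 ≈ 2.9091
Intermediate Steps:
v = 6 (v = 2*(11 - 1*2)/3 = 2*(11 - 2)/3 = (⅔)*9 = 6)
b(c) = (6 + c)/(-17 + c) (b(c) = (c + 6)/(c - 17) = (6 + c)/(-17 + c))
J = -4 (J = -4 - 5*4*0 = -4 - 20*0 = -4 + 0 = -4)
b(W(z, 5)) - J = (6 + 6)/(-17 + 6) - 1*(-4) = 12/(-11) + 4 = -1/11*12 + 4 = -12/11 + 4 = 32/11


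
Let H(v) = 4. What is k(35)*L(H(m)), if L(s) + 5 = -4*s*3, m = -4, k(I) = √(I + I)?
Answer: -53*√70 ≈ -443.43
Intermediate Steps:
k(I) = √2*√I (k(I) = √(2*I) = √2*√I)
L(s) = -5 - 12*s (L(s) = -5 - 4*s*3 = -5 - 12*s)
k(35)*L(H(m)) = (√2*√35)*(-5 - 12*4) = √70*(-5 - 48) = √70*(-53) = -53*√70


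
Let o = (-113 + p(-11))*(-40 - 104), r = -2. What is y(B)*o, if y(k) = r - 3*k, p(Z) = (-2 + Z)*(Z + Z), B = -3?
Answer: -174384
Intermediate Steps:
p(Z) = 2*Z*(-2 + Z) (p(Z) = (-2 + Z)*(2*Z) = 2*Z*(-2 + Z))
y(k) = -2 - 3*k
o = -24912 (o = (-113 + 2*(-11)*(-2 - 11))*(-40 - 104) = (-113 + 2*(-11)*(-13))*(-144) = (-113 + 286)*(-144) = 173*(-144) = -24912)
y(B)*o = (-2 - 3*(-3))*(-24912) = (-2 + 9)*(-24912) = 7*(-24912) = -174384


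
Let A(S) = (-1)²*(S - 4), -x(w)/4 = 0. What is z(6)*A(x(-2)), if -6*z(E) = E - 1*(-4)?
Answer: 20/3 ≈ 6.6667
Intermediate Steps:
x(w) = 0 (x(w) = -4*0 = 0)
A(S) = -4 + S (A(S) = 1*(-4 + S) = -4 + S)
z(E) = -⅔ - E/6 (z(E) = -(E - 1*(-4))/6 = -(E + 4)/6 = -(4 + E)/6 = -⅔ - E/6)
z(6)*A(x(-2)) = (-⅔ - ⅙*6)*(-4 + 0) = (-⅔ - 1)*(-4) = -5/3*(-4) = 20/3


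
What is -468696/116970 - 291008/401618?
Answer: -2646142332/559253065 ≈ -4.7316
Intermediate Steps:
-468696/116970 - 291008/401618 = -468696*1/116970 - 291008*1/401618 = -78116/19495 - 145504/200809 = -2646142332/559253065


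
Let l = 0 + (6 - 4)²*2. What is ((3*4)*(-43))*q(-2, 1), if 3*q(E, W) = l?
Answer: -1376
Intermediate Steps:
l = 8 (l = 0 + 2²*2 = 0 + 4*2 = 0 + 8 = 8)
q(E, W) = 8/3 (q(E, W) = (⅓)*8 = 8/3)
((3*4)*(-43))*q(-2, 1) = ((3*4)*(-43))*(8/3) = (12*(-43))*(8/3) = -516*8/3 = -1376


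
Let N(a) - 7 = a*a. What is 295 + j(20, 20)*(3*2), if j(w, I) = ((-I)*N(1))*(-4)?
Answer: 4135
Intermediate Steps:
N(a) = 7 + a² (N(a) = 7 + a*a = 7 + a²)
j(w, I) = 32*I (j(w, I) = ((-I)*(7 + 1²))*(-4) = ((-I)*(7 + 1))*(-4) = (-I*8)*(-4) = -8*I*(-4) = 32*I)
295 + j(20, 20)*(3*2) = 295 + (32*20)*(3*2) = 295 + 640*6 = 295 + 3840 = 4135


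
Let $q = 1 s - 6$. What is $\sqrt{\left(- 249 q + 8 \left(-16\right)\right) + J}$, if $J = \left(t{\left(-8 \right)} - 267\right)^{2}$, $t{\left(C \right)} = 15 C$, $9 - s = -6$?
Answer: $10 \sqrt{1474} \approx 383.93$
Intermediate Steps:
$s = 15$ ($s = 9 - -6 = 9 + 6 = 15$)
$J = 149769$ ($J = \left(15 \left(-8\right) - 267\right)^{2} = \left(-120 - 267\right)^{2} = \left(-387\right)^{2} = 149769$)
$q = 9$ ($q = 1 \cdot 15 - 6 = 15 - 6 = 9$)
$\sqrt{\left(- 249 q + 8 \left(-16\right)\right) + J} = \sqrt{\left(\left(-249\right) 9 + 8 \left(-16\right)\right) + 149769} = \sqrt{\left(-2241 - 128\right) + 149769} = \sqrt{-2369 + 149769} = \sqrt{147400} = 10 \sqrt{1474}$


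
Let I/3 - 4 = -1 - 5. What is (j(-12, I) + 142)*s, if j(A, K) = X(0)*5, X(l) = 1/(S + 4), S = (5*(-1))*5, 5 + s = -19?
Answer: -23816/7 ≈ -3402.3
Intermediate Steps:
s = -24 (s = -5 - 19 = -24)
I = -6 (I = 12 + 3*(-1 - 5) = 12 + 3*(-6) = 12 - 18 = -6)
S = -25 (S = -5*5 = -25)
X(l) = -1/21 (X(l) = 1/(-25 + 4) = 1/(-21) = -1/21)
j(A, K) = -5/21 (j(A, K) = -1/21*5 = -5/21)
(j(-12, I) + 142)*s = (-5/21 + 142)*(-24) = (2977/21)*(-24) = -23816/7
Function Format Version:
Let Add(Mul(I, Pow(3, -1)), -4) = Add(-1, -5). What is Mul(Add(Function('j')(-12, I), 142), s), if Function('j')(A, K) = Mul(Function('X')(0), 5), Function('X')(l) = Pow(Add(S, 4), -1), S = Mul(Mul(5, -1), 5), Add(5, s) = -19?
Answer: Rational(-23816, 7) ≈ -3402.3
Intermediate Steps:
s = -24 (s = Add(-5, -19) = -24)
I = -6 (I = Add(12, Mul(3, Add(-1, -5))) = Add(12, Mul(3, -6)) = Add(12, -18) = -6)
S = -25 (S = Mul(-5, 5) = -25)
Function('X')(l) = Rational(-1, 21) (Function('X')(l) = Pow(Add(-25, 4), -1) = Pow(-21, -1) = Rational(-1, 21))
Function('j')(A, K) = Rational(-5, 21) (Function('j')(A, K) = Mul(Rational(-1, 21), 5) = Rational(-5, 21))
Mul(Add(Function('j')(-12, I), 142), s) = Mul(Add(Rational(-5, 21), 142), -24) = Mul(Rational(2977, 21), -24) = Rational(-23816, 7)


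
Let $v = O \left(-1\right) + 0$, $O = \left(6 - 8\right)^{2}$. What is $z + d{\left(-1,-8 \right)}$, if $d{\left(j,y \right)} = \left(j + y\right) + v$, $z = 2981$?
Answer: $2968$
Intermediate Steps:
$O = 4$ ($O = \left(6 - 8\right)^{2} = \left(-2\right)^{2} = 4$)
$v = -4$ ($v = 4 \left(-1\right) + 0 = -4 + 0 = -4$)
$d{\left(j,y \right)} = -4 + j + y$ ($d{\left(j,y \right)} = \left(j + y\right) - 4 = -4 + j + y$)
$z + d{\left(-1,-8 \right)} = 2981 - 13 = 2968$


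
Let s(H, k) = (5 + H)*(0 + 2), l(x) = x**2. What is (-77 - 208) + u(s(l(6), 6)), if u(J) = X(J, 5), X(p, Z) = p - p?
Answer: -285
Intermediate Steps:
X(p, Z) = 0
s(H, k) = 10 + 2*H (s(H, k) = (5 + H)*2 = 10 + 2*H)
u(J) = 0
(-77 - 208) + u(s(l(6), 6)) = (-77 - 208) + 0 = -285 + 0 = -285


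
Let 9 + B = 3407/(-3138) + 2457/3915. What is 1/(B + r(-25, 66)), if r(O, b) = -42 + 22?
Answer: -455010/13403747 ≈ -0.033946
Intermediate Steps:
r(O, b) = -20
B = -4303547/455010 (B = -9 + (3407/(-3138) + 2457/3915) = -9 + (3407*(-1/3138) + 2457*(1/3915)) = -9 + (-3407/3138 + 91/145) = -9 - 208457/455010 = -4303547/455010 ≈ -9.4581)
1/(B + r(-25, 66)) = 1/(-4303547/455010 - 20) = 1/(-13403747/455010) = -455010/13403747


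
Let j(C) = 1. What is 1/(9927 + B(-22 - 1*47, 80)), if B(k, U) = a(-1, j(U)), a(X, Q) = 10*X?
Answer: 1/9917 ≈ 0.00010084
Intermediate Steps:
B(k, U) = -10 (B(k, U) = 10*(-1) = -10)
1/(9927 + B(-22 - 1*47, 80)) = 1/(9927 - 10) = 1/9917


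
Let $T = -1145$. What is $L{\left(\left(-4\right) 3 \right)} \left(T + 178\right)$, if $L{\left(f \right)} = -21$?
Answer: $20307$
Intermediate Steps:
$L{\left(\left(-4\right) 3 \right)} \left(T + 178\right) = - 21 \left(-1145 + 178\right) = \left(-21\right) \left(-967\right) = 20307$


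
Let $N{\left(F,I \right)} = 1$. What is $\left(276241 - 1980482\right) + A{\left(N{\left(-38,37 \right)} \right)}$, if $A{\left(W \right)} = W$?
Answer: $-1704240$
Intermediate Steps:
$\left(276241 - 1980482\right) + A{\left(N{\left(-38,37 \right)} \right)} = \left(276241 - 1980482\right) + 1 = -1704241 + 1 = -1704240$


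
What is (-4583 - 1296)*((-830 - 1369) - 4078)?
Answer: 36902483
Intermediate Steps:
(-4583 - 1296)*((-830 - 1369) - 4078) = -5879*(-2199 - 4078) = -5879*(-6277) = 36902483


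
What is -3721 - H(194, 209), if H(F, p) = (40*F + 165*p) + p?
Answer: -46175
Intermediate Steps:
H(F, p) = 40*F + 166*p
-3721 - H(194, 209) = -3721 - (40*194 + 166*209) = -3721 - (7760 + 34694) = -3721 - 1*42454 = -3721 - 42454 = -46175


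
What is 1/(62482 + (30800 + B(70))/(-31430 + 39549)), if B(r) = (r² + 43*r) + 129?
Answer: 8119/507330197 ≈ 1.6003e-5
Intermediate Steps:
B(r) = 129 + r² + 43*r
1/(62482 + (30800 + B(70))/(-31430 + 39549)) = 1/(62482 + (30800 + (129 + 70² + 43*70))/(-31430 + 39549)) = 1/(62482 + (30800 + (129 + 4900 + 3010))/8119) = 1/(62482 + (30800 + 8039)*(1/8119)) = 1/(62482 + 38839*(1/8119)) = 1/(62482 + 38839/8119) = 1/(507330197/8119) = 8119/507330197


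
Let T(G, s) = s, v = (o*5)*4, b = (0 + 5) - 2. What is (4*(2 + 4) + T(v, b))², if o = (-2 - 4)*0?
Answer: 729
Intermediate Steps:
o = 0 (o = -6*0 = 0)
b = 3 (b = 5 - 2 = 3)
v = 0 (v = (0*5)*4 = 0*4 = 0)
(4*(2 + 4) + T(v, b))² = (4*(2 + 4) + 3)² = (4*6 + 3)² = (24 + 3)² = 27² = 729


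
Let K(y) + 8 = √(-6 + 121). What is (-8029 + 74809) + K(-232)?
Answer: 66772 + √115 ≈ 66783.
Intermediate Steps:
K(y) = -8 + √115 (K(y) = -8 + √(-6 + 121) = -8 + √115)
(-8029 + 74809) + K(-232) = (-8029 + 74809) + (-8 + √115) = 66780 + (-8 + √115) = 66772 + √115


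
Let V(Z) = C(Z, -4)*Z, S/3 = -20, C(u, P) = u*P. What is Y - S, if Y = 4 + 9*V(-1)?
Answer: 28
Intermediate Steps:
C(u, P) = P*u
S = -60 (S = 3*(-20) = -60)
V(Z) = -4*Z² (V(Z) = (-4*Z)*Z = -4*Z²)
Y = -32 (Y = 4 + 9*(-4*(-1)²) = 4 + 9*(-4*1) = 4 + 9*(-4) = 4 - 36 = -32)
Y - S = -32 - 1*(-60) = -32 + 60 = 28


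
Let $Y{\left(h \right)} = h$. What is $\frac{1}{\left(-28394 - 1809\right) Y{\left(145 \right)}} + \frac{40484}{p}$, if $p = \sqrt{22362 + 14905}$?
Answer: $- \frac{1}{4379435} + \frac{40484 \sqrt{37267}}{37267} \approx 209.71$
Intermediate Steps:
$p = \sqrt{37267} \approx 193.05$
$\frac{1}{\left(-28394 - 1809\right) Y{\left(145 \right)}} + \frac{40484}{p} = \frac{1}{\left(-28394 - 1809\right) 145} + \frac{40484}{\sqrt{37267}} = \frac{1}{-30203} \cdot \frac{1}{145} + 40484 \frac{\sqrt{37267}}{37267} = \left(- \frac{1}{30203}\right) \frac{1}{145} + \frac{40484 \sqrt{37267}}{37267} = - \frac{1}{4379435} + \frac{40484 \sqrt{37267}}{37267}$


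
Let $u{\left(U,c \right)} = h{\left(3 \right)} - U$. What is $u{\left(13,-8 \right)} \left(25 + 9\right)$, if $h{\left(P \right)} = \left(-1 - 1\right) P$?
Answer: $-646$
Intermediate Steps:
$h{\left(P \right)} = - 2 P$
$u{\left(U,c \right)} = -6 - U$ ($u{\left(U,c \right)} = \left(-2\right) 3 - U = -6 - U$)
$u{\left(13,-8 \right)} \left(25 + 9\right) = \left(-6 - 13\right) \left(25 + 9\right) = \left(-6 - 13\right) 34 = \left(-19\right) 34 = -646$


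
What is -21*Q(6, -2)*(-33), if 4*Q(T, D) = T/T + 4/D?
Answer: -693/4 ≈ -173.25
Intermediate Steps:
Q(T, D) = 1/4 + 1/D (Q(T, D) = (T/T + 4/D)/4 = (1 + 4/D)/4 = 1/4 + 1/D)
-21*Q(6, -2)*(-33) = -21*(4 - 2)/(4*(-2))*(-33) = -21*(-1)*2/(4*2)*(-33) = -21*(-1/4)*(-33) = (21/4)*(-33) = -693/4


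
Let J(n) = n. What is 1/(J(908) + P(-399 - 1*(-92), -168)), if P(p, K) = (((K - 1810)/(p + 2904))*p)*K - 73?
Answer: -371/14264119 ≈ -2.6009e-5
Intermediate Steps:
P(p, K) = -73 + K*p*(-1810 + K)/(2904 + p) (P(p, K) = (((-1810 + K)/(2904 + p))*p)*K - 73 = (p*(-1810 + K)/(2904 + p))*K - 73 = K*p*(-1810 + K)/(2904 + p) - 73 = -73 + K*p*(-1810 + K)/(2904 + p))
1/(J(908) + P(-399 - 1*(-92), -168)) = 1/(908 + (-211992 - 73*(-399 - 1*(-92)) + (-399 - 1*(-92))*(-168)² - 1810*(-168)*(-399 - 1*(-92)))/(2904 + (-399 - 1*(-92)))) = 1/(908 + (-211992 - 73*(-399 + 92) + (-399 + 92)*28224 - 1810*(-168)*(-399 + 92))/(2904 + (-399 + 92))) = 1/(908 + (-211992 - 73*(-307) - 307*28224 - 1810*(-168)*(-307))/(2904 - 307)) = 1/(908 + (-211992 + 22411 - 8664768 - 93352560)/2597) = 1/(908 + (1/2597)*(-102206909)) = 1/(908 - 14600987/371) = 1/(-14264119/371) = -371/14264119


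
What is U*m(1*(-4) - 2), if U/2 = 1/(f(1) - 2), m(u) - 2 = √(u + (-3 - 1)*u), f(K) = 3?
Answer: 4 + 6*√2 ≈ 12.485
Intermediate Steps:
m(u) = 2 + √3*√(-u) (m(u) = 2 + √(u + (-3 - 1)*u) = 2 + √(u - 4*u) = 2 + √(-3*u) = 2 + √3*√(-u))
U = 2 (U = 2/(3 - 2) = 2/1 = 2*1 = 2)
U*m(1*(-4) - 2) = 2*(2 + √3*√(-(1*(-4) - 2))) = 2*(2 + √3*√(-(-4 - 2))) = 2*(2 + √3*√(-1*(-6))) = 2*(2 + √3*√6) = 2*(2 + 3*√2) = 4 + 6*√2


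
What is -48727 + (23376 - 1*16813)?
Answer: -42164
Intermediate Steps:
-48727 + (23376 - 1*16813) = -48727 + (23376 - 16813) = -48727 + 6563 = -42164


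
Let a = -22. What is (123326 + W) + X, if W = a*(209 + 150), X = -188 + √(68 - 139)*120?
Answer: 115240 + 120*I*√71 ≈ 1.1524e+5 + 1011.1*I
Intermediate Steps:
X = -188 + 120*I*√71 (X = -188 + √(-71)*120 = -188 + (I*√71)*120 = -188 + 120*I*√71 ≈ -188.0 + 1011.1*I)
W = -7898 (W = -22*(209 + 150) = -22*359 = -7898)
(123326 + W) + X = (123326 - 7898) + (-188 + 120*I*√71) = 115428 + (-188 + 120*I*√71) = 115240 + 120*I*√71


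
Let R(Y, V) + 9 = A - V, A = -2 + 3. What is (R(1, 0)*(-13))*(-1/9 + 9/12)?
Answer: 598/9 ≈ 66.444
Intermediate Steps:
A = 1
R(Y, V) = -8 - V (R(Y, V) = -9 + (1 - V) = -8 - V)
(R(1, 0)*(-13))*(-1/9 + 9/12) = ((-8 - 1*0)*(-13))*(-1/9 + 9/12) = ((-8 + 0)*(-13))*(-1*⅑ + 9*(1/12)) = (-8*(-13))*(-⅑ + ¾) = 104*(23/36) = 598/9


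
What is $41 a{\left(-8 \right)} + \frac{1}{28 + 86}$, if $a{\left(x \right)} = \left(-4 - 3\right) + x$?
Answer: $- \frac{70109}{114} \approx -614.99$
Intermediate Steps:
$a{\left(x \right)} = -7 + x$
$41 a{\left(-8 \right)} + \frac{1}{28 + 86} = 41 \left(-7 - 8\right) + \frac{1}{28 + 86} = 41 \left(-15\right) + \frac{1}{114} = -615 + \frac{1}{114} = - \frac{70109}{114}$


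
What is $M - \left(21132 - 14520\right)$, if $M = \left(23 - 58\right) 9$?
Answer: $-6927$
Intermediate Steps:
$M = -315$ ($M = \left(-35\right) 9 = -315$)
$M - \left(21132 - 14520\right) = -315 - \left(21132 - 14520\right) = -315 - 6612 = -6927$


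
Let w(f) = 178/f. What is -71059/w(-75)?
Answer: 5329425/178 ≈ 29941.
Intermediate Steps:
-71059/w(-75) = -71059/(178/(-75)) = -71059/(178*(-1/75)) = -71059/(-178/75) = -71059*(-75/178) = 5329425/178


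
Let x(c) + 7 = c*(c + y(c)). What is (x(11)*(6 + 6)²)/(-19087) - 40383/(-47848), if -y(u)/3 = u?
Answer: 2486428209/913274776 ≈ 2.7225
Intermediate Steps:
y(u) = -3*u
x(c) = -7 - 2*c² (x(c) = -7 + c*(c - 3*c) = -7 + c*(-2*c) = -7 - 2*c²)
(x(11)*(6 + 6)²)/(-19087) - 40383/(-47848) = ((-7 - 2*11²)*(6 + 6)²)/(-19087) - 40383/(-47848) = ((-7 - 2*121)*12²)*(-1/19087) - 40383*(-1/47848) = ((-7 - 242)*144)*(-1/19087) + 40383/47848 = -249*144*(-1/19087) + 40383/47848 = -35856*(-1/19087) + 40383/47848 = 35856/19087 + 40383/47848 = 2486428209/913274776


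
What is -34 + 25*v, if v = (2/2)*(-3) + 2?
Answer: -59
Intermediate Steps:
v = -1 (v = (2*(½))*(-3) + 2 = 1*(-3) + 2 = -3 + 2 = -1)
-34 + 25*v = -34 + 25*(-1) = -34 - 25 = -59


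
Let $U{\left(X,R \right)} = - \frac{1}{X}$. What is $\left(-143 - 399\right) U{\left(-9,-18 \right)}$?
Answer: $- \frac{542}{9} \approx -60.222$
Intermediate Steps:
$\left(-143 - 399\right) U{\left(-9,-18 \right)} = \left(-143 - 399\right) \left(- \frac{1}{-9}\right) = - 542 \left(\left(-1\right) \left(- \frac{1}{9}\right)\right) = \left(-542\right) \frac{1}{9} = - \frac{542}{9}$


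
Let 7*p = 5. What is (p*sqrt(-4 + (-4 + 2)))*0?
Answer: 0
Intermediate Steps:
p = 5/7 (p = (1/7)*5 = 5/7 ≈ 0.71429)
(p*sqrt(-4 + (-4 + 2)))*0 = (5*sqrt(-4 + (-4 + 2))/7)*0 = (5*sqrt(-4 - 2)/7)*0 = (5*sqrt(-6)/7)*0 = (5*(I*sqrt(6))/7)*0 = (5*I*sqrt(6)/7)*0 = 0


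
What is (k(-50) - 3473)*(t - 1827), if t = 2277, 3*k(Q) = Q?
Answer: -1570350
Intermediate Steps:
k(Q) = Q/3
(k(-50) - 3473)*(t - 1827) = ((⅓)*(-50) - 3473)*(2277 - 1827) = (-50/3 - 3473)*450 = -10469/3*450 = -1570350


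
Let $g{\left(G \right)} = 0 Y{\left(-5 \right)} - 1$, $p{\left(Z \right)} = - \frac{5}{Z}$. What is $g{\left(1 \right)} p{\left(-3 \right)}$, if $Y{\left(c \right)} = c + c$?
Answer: $- \frac{5}{3} \approx -1.6667$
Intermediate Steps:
$Y{\left(c \right)} = 2 c$
$g{\left(G \right)} = -1$ ($g{\left(G \right)} = 0 \cdot 2 \left(-5\right) - 1 = 0 \left(-10\right) - 1 = 0 - 1 = -1$)
$g{\left(1 \right)} p{\left(-3 \right)} = - \frac{-5}{-3} = - \frac{\left(-5\right) \left(-1\right)}{3} = \left(-1\right) \frac{5}{3} = - \frac{5}{3}$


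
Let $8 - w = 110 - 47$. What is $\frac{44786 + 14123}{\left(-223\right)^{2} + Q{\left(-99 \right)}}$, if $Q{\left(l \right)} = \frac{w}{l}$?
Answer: $\frac{530181}{447566} \approx 1.1846$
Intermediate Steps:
$w = -55$ ($w = 8 - \left(110 - 47\right) = 8 - 63 = -55$)
$Q{\left(l \right)} = - \frac{55}{l}$
$\frac{44786 + 14123}{\left(-223\right)^{2} + Q{\left(-99 \right)}} = \frac{44786 + 14123}{\left(-223\right)^{2} - \frac{55}{-99}} = \frac{58909}{49729 - - \frac{5}{9}} = \frac{58909}{49729 + \frac{5}{9}} = \frac{58909}{\frac{447566}{9}} = 58909 \cdot \frac{9}{447566} = \frac{530181}{447566}$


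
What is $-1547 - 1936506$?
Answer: $-1938053$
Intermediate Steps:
$-1547 - 1936506 = -1938053$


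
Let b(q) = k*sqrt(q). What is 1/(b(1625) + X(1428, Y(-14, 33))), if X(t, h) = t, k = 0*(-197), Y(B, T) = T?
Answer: 1/1428 ≈ 0.00070028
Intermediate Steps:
k = 0
b(q) = 0 (b(q) = 0*sqrt(q) = 0)
1/(b(1625) + X(1428, Y(-14, 33))) = 1/(0 + 1428) = 1/1428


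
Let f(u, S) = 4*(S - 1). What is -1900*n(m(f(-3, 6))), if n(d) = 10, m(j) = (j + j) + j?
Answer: -19000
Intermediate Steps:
f(u, S) = -4 + 4*S (f(u, S) = 4*(-1 + S) = -4 + 4*S)
m(j) = 3*j (m(j) = 2*j + j = 3*j)
-1900*n(m(f(-3, 6))) = -1900*10 = -19000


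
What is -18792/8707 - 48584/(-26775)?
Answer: -80134912/233129925 ≈ -0.34373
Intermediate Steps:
-18792/8707 - 48584/(-26775) = -18792*1/8707 - 48584*(-1/26775) = -18792/8707 + 48584/26775 = -80134912/233129925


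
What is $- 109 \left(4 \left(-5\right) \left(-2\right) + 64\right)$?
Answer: $-11336$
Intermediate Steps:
$- 109 \left(4 \left(-5\right) \left(-2\right) + 64\right) = - 109 \left(\left(-20\right) \left(-2\right) + 64\right) = - 109 \left(40 + 64\right) = \left(-109\right) 104 = -11336$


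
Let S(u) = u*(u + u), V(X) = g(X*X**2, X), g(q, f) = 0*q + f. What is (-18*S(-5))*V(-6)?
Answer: 5400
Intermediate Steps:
g(q, f) = f (g(q, f) = 0 + f = f)
V(X) = X
S(u) = 2*u**2 (S(u) = u*(2*u) = 2*u**2)
(-18*S(-5))*V(-6) = -36*(-5)**2*(-6) = -36*25*(-6) = -18*50*(-6) = -900*(-6) = 5400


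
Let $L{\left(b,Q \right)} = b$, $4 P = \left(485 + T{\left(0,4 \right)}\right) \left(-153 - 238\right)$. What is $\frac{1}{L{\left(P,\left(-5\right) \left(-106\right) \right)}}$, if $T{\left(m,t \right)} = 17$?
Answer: $- \frac{2}{98141} \approx -2.0379 \cdot 10^{-5}$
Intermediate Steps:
$P = - \frac{98141}{2}$ ($P = \frac{\left(485 + 17\right) \left(-153 - 238\right)}{4} = \frac{502 \left(-391\right)}{4} = \frac{1}{4} \left(-196282\right) = - \frac{98141}{2} \approx -49071.0$)
$\frac{1}{L{\left(P,\left(-5\right) \left(-106\right) \right)}} = \frac{1}{- \frac{98141}{2}} = - \frac{2}{98141}$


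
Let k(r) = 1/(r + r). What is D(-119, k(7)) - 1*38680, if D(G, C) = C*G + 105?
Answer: -77167/2 ≈ -38584.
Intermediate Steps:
k(r) = 1/(2*r)
D(G, C) = 105 + C*G
D(-119, k(7)) - 1*38680 = (105 + ((1/2)/7)*(-119)) - 1*38680 = (105 + ((1/2)*(1/7))*(-119)) - 38680 = (105 + (1/14)*(-119)) - 38680 = (105 - 17/2) - 38680 = 193/2 - 38680 = -77167/2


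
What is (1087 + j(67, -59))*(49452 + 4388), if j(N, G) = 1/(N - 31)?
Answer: 526730180/9 ≈ 5.8526e+7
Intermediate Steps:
j(N, G) = 1/(-31 + N)
(1087 + j(67, -59))*(49452 + 4388) = (1087 + 1/(-31 + 67))*(49452 + 4388) = (1087 + 1/36)*53840 = (39133/36)*53840 = 526730180/9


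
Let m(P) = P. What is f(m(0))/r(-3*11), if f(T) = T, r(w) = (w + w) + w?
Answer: 0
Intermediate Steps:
r(w) = 3*w (r(w) = 2*w + w = 3*w)
f(m(0))/r(-3*11) = 0/((3*(-3*11))) = 0/((3*(-33))) = 0/(-99) = 0*(-1/99) = 0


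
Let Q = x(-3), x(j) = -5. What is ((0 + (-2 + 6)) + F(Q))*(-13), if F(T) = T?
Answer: 13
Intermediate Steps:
Q = -5
((0 + (-2 + 6)) + F(Q))*(-13) = ((0 + (-2 + 6)) - 5)*(-13) = ((0 + 4) - 5)*(-13) = (4 - 5)*(-13) = -1*(-13) = 13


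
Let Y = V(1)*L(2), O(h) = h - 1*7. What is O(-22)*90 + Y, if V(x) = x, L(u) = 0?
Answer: -2610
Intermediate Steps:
O(h) = -7 + h (O(h) = h - 7 = -7 + h)
Y = 0 (Y = 1*0 = 0)
O(-22)*90 + Y = (-7 - 22)*90 + 0 = -29*90 + 0 = -2610 + 0 = -2610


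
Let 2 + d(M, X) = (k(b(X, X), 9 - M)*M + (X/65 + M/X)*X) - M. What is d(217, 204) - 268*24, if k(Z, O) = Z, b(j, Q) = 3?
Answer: -334279/65 ≈ -5142.8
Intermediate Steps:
d(M, X) = -2 + 2*M + X*(X/65 + M/X) (d(M, X) = -2 + ((3*M + (X/65 + M/X)*X) - M) = -2 + ((3*M + X*(X/65 + M/X)) - M) = -2 + (2*M + X*(X/65 + M/X)) = -2 + 2*M + X*(X/65 + M/X))
d(217, 204) - 268*24 = (-2 + 3*217 + (1/65)*204²) - 268*24 = (-2 + 651 + (1/65)*41616) - 6432 = (-2 + 651 + 41616/65) - 6432 = 83801/65 - 6432 = -334279/65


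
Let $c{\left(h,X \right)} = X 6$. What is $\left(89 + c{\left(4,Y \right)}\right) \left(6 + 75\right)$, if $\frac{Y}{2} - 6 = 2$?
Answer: $14985$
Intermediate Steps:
$Y = 16$ ($Y = 12 + 2 \cdot 2 = 12 + 4 = 16$)
$c{\left(h,X \right)} = 6 X$
$\left(89 + c{\left(4,Y \right)}\right) \left(6 + 75\right) = \left(89 + 6 \cdot 16\right) \left(6 + 75\right) = \left(89 + 96\right) 81 = 185 \cdot 81 = 14985$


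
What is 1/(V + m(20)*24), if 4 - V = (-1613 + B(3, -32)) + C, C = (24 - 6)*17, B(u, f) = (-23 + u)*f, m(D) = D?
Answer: 1/1151 ≈ 0.00086881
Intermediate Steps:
B(u, f) = f*(-23 + u)
C = 306 (C = 18*17 = 306)
V = 671 (V = 4 - ((-1613 - 32*(-23 + 3)) + 306) = 4 - ((-1613 - 32*(-20)) + 306) = 4 - ((-1613 + 640) + 306) = 4 - (-973 + 306) = 4 - 1*(-667) = 4 + 667 = 671)
1/(V + m(20)*24) = 1/(671 + 20*24) = 1/(671 + 480) = 1/1151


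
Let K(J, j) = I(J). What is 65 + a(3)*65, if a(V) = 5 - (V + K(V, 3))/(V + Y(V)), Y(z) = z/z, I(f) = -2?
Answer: 1495/4 ≈ 373.75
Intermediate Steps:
Y(z) = 1
K(J, j) = -2
a(V) = 5 - (-2 + V)/(1 + V) (a(V) = 5 - (V - 2)/(V + 1) = 5 - (-2 + V)/(1 + V))
65 + a(3)*65 = 65 + ((7 + 4*3)/(1 + 3))*65 = 65 + ((7 + 12)/4)*65 = 65 + ((¼)*19)*65 = 65 + (19/4)*65 = 65 + 1235/4 = 1495/4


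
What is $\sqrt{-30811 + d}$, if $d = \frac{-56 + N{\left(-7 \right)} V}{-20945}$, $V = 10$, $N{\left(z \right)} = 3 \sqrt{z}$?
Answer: $\frac{\sqrt{-13516569620355 - 628350 i \sqrt{7}}}{20945} \approx 1.0795 \cdot 10^{-5} - 175.53 i$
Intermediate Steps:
$d = \frac{56}{20945} - \frac{6 i \sqrt{7}}{4189}$ ($d = \frac{-56 + 3 \sqrt{-7} \cdot 10}{-20945} = \left(-56 + 3 i \sqrt{7} \cdot 10\right) \left(- \frac{1}{20945}\right) = \left(-56 + 30 i \sqrt{7}\right) \left(- \frac{1}{20945}\right) = \frac{56}{20945} - \frac{6 i \sqrt{7}}{4189} \approx 0.0026737 - 0.0037896 i$)
$\sqrt{-30811 + d} = \sqrt{-30811 + \left(\frac{56}{20945} - \frac{6 i \sqrt{7}}{4189}\right)} = \sqrt{- \frac{645336339}{20945} - \frac{6 i \sqrt{7}}{4189}}$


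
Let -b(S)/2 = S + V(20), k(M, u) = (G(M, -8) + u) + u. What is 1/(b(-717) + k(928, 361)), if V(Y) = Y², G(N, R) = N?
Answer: 1/2284 ≈ 0.00043783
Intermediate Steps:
k(M, u) = M + 2*u (k(M, u) = (M + u) + u = M + 2*u)
b(S) = -800 - 2*S (b(S) = -2*(S + 20²) = -2*(S + 400) = -2*(400 + S) = -800 - 2*S)
1/(b(-717) + k(928, 361)) = 1/((-800 - 2*(-717)) + (928 + 2*361)) = 1/((-800 + 1434) + (928 + 722)) = 1/(634 + 1650) = 1/2284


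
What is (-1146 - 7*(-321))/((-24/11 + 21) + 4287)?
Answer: 4037/15788 ≈ 0.25570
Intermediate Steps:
(-1146 - 7*(-321))/((-24/11 + 21) + 4287) = (-1146 + 2247)/((-24*1/11 + 21) + 4287) = 1101/((-24/11 + 21) + 4287) = 1101/(207/11 + 4287) = 1101/(47364/11) = 1101*(11/47364) = 4037/15788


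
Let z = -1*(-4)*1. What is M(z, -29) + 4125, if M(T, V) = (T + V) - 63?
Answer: 4037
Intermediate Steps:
z = 4 (z = 4*1 = 4)
M(T, V) = -63 + T + V
M(z, -29) + 4125 = (-63 + 4 - 29) + 4125 = -88 + 4125 = 4037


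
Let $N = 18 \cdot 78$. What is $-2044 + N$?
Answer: $-640$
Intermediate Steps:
$N = 1404$
$-2044 + N = -2044 + 1404 = -640$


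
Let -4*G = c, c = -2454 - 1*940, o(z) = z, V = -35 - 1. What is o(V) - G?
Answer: -1769/2 ≈ -884.50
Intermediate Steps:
V = -36
c = -3394 (c = -2454 - 940 = -3394)
G = 1697/2 (G = -¼*(-3394) = 1697/2 ≈ 848.50)
o(V) - G = -36 - 1*1697/2 = -36 - 1697/2 = -1769/2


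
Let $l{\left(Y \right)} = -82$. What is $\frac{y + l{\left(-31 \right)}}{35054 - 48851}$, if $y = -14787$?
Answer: $\frac{14869}{13797} \approx 1.0777$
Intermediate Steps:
$\frac{y + l{\left(-31 \right)}}{35054 - 48851} = \frac{-14787 - 82}{35054 - 48851} = - \frac{14869}{-13797} = \left(-14869\right) \left(- \frac{1}{13797}\right) = \frac{14869}{13797}$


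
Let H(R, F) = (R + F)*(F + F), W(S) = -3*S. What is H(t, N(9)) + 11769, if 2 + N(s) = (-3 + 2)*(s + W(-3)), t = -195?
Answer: 20369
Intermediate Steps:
N(s) = -11 - s (N(s) = -2 + (-3 + 2)*(s - 3*(-3)) = -2 - (s + 9) = -2 - (9 + s) = -2 + (-9 - s) = -11 - s)
H(R, F) = 2*F*(F + R) (H(R, F) = (F + R)*(2*F) = 2*F*(F + R))
H(t, N(9)) + 11769 = 2*(-11 - 1*9)*((-11 - 1*9) - 195) + 11769 = 2*(-11 - 9)*((-11 - 9) - 195) + 11769 = 2*(-20)*(-20 - 195) + 11769 = 2*(-20)*(-215) + 11769 = 8600 + 11769 = 20369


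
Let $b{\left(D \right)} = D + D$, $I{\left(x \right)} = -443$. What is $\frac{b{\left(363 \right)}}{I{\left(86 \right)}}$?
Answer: $- \frac{726}{443} \approx -1.6388$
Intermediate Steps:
$b{\left(D \right)} = 2 D$
$\frac{b{\left(363 \right)}}{I{\left(86 \right)}} = \frac{2 \cdot 363}{-443} = 726 \left(- \frac{1}{443}\right) = - \frac{726}{443}$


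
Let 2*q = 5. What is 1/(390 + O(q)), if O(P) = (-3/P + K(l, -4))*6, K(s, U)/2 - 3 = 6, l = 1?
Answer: 5/2454 ≈ 0.0020375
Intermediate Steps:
K(s, U) = 18 (K(s, U) = 6 + 2*6 = 6 + 12 = 18)
q = 5/2 (q = (½)*5 = 5/2 ≈ 2.5000)
O(P) = 108 - 18/P (O(P) = (-3/P + 18)*6 = (18 - 3/P)*6 = 108 - 18/P)
1/(390 + O(q)) = 1/(390 + (108 - 18/5/2)) = 1/(390 + (108 - 18*⅖)) = 1/(390 + (108 - 36/5)) = 1/(390 + 504/5) = 1/(2454/5) = 5/2454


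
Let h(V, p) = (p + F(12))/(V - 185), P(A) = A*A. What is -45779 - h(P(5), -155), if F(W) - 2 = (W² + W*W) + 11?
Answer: -3662247/80 ≈ -45778.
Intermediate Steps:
F(W) = 13 + 2*W² (F(W) = 2 + ((W² + W*W) + 11) = 2 + ((W² + W²) + 11) = 2 + (2*W² + 11) = 2 + (11 + 2*W²) = 13 + 2*W²)
P(A) = A²
h(V, p) = (301 + p)/(-185 + V) (h(V, p) = (p + (13 + 2*12²))/(V - 185) = (p + (13 + 2*144))/(-185 + V) = (p + (13 + 288))/(-185 + V) = (p + 301)/(-185 + V) = (301 + p)/(-185 + V))
-45779 - h(P(5), -155) = -45779 - (301 - 155)/(-185 + 5²) = -45779 - 146/(-185 + 25) = -45779 - 146/(-160) = -45779 - (-1)*146/160 = -45779 - 1*(-73/80) = -45779 + 73/80 = -3662247/80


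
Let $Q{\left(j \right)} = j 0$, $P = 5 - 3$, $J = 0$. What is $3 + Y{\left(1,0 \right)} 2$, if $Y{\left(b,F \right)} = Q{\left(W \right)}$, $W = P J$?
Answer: $3$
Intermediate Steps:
$P = 2$
$W = 0$ ($W = 2 \cdot 0 = 0$)
$Q{\left(j \right)} = 0$
$Y{\left(b,F \right)} = 0$
$3 + Y{\left(1,0 \right)} 2 = 3 + 0 \cdot 2 = 3 + 0 = 3$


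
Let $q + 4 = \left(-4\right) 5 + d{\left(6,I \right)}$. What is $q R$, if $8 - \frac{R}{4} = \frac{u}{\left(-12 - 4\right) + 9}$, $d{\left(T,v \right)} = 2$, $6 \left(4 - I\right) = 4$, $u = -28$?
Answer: $-352$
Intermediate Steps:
$I = \frac{10}{3}$ ($I = 4 - \frac{2}{3} = \frac{10}{3} \approx 3.3333$)
$R = 16$ ($R = 32 - 4 \left(- \frac{28}{\left(-12 - 4\right) + 9}\right) = 32 - 4 \left(- \frac{28}{-16 + 9}\right) = 32 - 4 \left(- \frac{28}{-7}\right) = 32 - 4 \left(\left(-28\right) \left(- \frac{1}{7}\right)\right) = 32 - 16 = 16$)
$q = -22$ ($q = -4 + \left(\left(-4\right) 5 + 2\right) = -4 + \left(-20 + 2\right) = -4 - 18 = -22$)
$q R = \left(-22\right) 16 = -352$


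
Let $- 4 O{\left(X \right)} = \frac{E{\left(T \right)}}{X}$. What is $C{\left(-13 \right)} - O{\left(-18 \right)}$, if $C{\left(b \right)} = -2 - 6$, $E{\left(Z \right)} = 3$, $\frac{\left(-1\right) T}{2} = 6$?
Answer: $- \frac{193}{24} \approx -8.0417$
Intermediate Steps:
$T = -12$ ($T = \left(-2\right) 6 = -12$)
$O{\left(X \right)} = - \frac{3}{4 X}$ ($O{\left(X \right)} = - \frac{3 \frac{1}{X}}{4} = - \frac{3}{4 X}$)
$C{\left(b \right)} = -8$ ($C{\left(b \right)} = -2 - 6 = -8$)
$C{\left(-13 \right)} - O{\left(-18 \right)} = -8 - - \frac{3}{4 \left(-18\right)} = -8 - \left(- \frac{3}{4}\right) \left(- \frac{1}{18}\right) = -8 - \frac{1}{24} = - \frac{193}{24}$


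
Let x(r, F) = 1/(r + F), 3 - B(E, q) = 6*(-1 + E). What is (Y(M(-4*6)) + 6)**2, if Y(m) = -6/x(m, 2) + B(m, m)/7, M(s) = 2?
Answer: 16641/49 ≈ 339.61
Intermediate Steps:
B(E, q) = 9 - 6*E (B(E, q) = 3 - 6*(-1 + E) = 3 - (-6 + 6*E) = 3 + (6 - 6*E) = 9 - 6*E)
x(r, F) = 1/(F + r)
Y(m) = -75/7 - 48*m/7 (Y(m) = -(12 + 6*m) + (9 - 6*m)/7 = -6*(2 + m) + (9 - 6*m)*(1/7) = (-12 - 6*m) + (9/7 - 6*m/7) = -75/7 - 48*m/7)
(Y(M(-4*6)) + 6)**2 = ((-75/7 - 48/7*2) + 6)**2 = ((-75/7 - 96/7) + 6)**2 = (-171/7 + 6)**2 = (-129/7)**2 = 16641/49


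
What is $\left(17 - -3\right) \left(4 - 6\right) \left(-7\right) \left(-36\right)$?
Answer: $-10080$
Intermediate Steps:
$\left(17 - -3\right) \left(4 - 6\right) \left(-7\right) \left(-36\right) = \left(17 + 3\right) \left(4 - 6\right) \left(-7\right) \left(-36\right) = 20 \left(\left(-2\right) \left(-7\right)\right) \left(-36\right) = 20 \cdot 14 \left(-36\right) = 280 \left(-36\right) = -10080$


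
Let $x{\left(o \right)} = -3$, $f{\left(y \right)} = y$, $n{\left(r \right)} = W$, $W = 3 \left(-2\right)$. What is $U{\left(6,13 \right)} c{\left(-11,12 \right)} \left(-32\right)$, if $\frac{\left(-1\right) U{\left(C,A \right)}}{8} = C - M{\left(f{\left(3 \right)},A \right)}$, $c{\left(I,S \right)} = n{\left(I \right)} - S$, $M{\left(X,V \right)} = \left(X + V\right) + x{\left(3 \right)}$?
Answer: $32256$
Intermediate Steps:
$W = -6$
$n{\left(r \right)} = -6$
$M{\left(X,V \right)} = -3 + V + X$ ($M{\left(X,V \right)} = \left(X + V\right) - 3 = \left(V + X\right) - 3 = -3 + V + X$)
$c{\left(I,S \right)} = -6 - S$
$U{\left(C,A \right)} = - 8 C + 8 A$ ($U{\left(C,A \right)} = - 8 \left(C - \left(-3 + A + 3\right)\right) = - 8 \left(C - A\right) = - 8 C + 8 A$)
$U{\left(6,13 \right)} c{\left(-11,12 \right)} \left(-32\right) = \left(\left(-8\right) 6 + 8 \cdot 13\right) \left(-6 - 12\right) \left(-32\right) = \left(-48 + 104\right) \left(-6 - 12\right) \left(-32\right) = 56 \left(-18\right) \left(-32\right) = \left(-1008\right) \left(-32\right) = 32256$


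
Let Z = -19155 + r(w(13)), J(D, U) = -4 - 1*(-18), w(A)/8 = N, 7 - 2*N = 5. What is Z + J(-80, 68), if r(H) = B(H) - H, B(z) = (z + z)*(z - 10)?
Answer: -19181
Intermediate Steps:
N = 1 (N = 7/2 - ½*5 = 7/2 - 5/2 = 1)
B(z) = 2*z*(-10 + z) (B(z) = (2*z)*(-10 + z) = 2*z*(-10 + z))
w(A) = 8 (w(A) = 8*1 = 8)
J(D, U) = 14 (J(D, U) = -4 + 18 = 14)
r(H) = -H + 2*H*(-10 + H) (r(H) = 2*H*(-10 + H) - H = -H + 2*H*(-10 + H))
Z = -19195 (Z = -19155 + 8*(-21 + 2*8) = -19155 + 8*(-21 + 16) = -19155 + 8*(-5) = -19155 - 40 = -19195)
Z + J(-80, 68) = -19195 + 14 = -19181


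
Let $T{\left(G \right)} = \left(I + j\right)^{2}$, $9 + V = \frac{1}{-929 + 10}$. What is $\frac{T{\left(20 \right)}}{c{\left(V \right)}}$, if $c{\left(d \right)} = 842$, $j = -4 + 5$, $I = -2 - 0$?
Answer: $\frac{1}{842} \approx 0.0011876$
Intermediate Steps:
$I = -2$ ($I = -2 + 0 = -2$)
$j = 1$
$V = - \frac{8272}{919}$ ($V = -9 + \frac{1}{-929 + 10} = -9 + \frac{1}{-919} = -9 - \frac{1}{919} = - \frac{8272}{919} \approx -9.0011$)
$T{\left(G \right)} = 1$ ($T{\left(G \right)} = \left(-2 + 1\right)^{2} = \left(-1\right)^{2} = 1$)
$\frac{T{\left(20 \right)}}{c{\left(V \right)}} = 1 \cdot \frac{1}{842} = \frac{1}{842}$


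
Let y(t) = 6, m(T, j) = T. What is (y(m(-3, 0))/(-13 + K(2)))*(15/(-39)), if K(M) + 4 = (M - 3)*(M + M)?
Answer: 10/91 ≈ 0.10989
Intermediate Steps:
K(M) = -4 + 2*M*(-3 + M) (K(M) = -4 + (M - 3)*(M + M) = -4 + (-3 + M)*(2*M) = -4 + 2*M*(-3 + M))
(y(m(-3, 0))/(-13 + K(2)))*(15/(-39)) = (6/(-13 + (-4 - 6*2 + 2*2²)))*(15/(-39)) = (6/(-13 + (-4 - 12 + 2*4)))*(15*(-1/39)) = (6/(-13 + (-4 - 12 + 8)))*(-5/13) = (6/(-13 - 8))*(-5/13) = (6/(-21))*(-5/13) = (6*(-1/21))*(-5/13) = -2/7*(-5/13) = 10/91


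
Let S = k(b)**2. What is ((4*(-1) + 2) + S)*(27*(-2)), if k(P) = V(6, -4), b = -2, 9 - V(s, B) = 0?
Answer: -4266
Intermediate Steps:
V(s, B) = 9 (V(s, B) = 9 - 1*0 = 9 + 0 = 9)
k(P) = 9
S = 81 (S = 9**2 = 81)
((4*(-1) + 2) + S)*(27*(-2)) = ((4*(-1) + 2) + 81)*(27*(-2)) = ((-4 + 2) + 81)*(-54) = (-2 + 81)*(-54) = 79*(-54) = -4266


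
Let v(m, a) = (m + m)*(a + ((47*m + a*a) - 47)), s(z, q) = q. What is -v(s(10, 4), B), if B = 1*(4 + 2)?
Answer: -1464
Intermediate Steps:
B = 6 (B = 1*6 = 6)
v(m, a) = 2*m*(-47 + a + a**2 + 47*m) (v(m, a) = (2*m)*(a + ((47*m + a**2) - 47)) = (2*m)*(a + ((a**2 + 47*m) - 47)) = (2*m)*(a + (-47 + a**2 + 47*m)) = (2*m)*(-47 + a + a**2 + 47*m) = 2*m*(-47 + a + a**2 + 47*m))
-v(s(10, 4), B) = -2*4*(-47 + 6 + 6**2 + 47*4) = -2*4*(-47 + 6 + 36 + 188) = -2*4*183 = -1*1464 = -1464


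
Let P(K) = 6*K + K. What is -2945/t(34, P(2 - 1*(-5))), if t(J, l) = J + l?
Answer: -2945/83 ≈ -35.482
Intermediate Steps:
P(K) = 7*K
-2945/t(34, P(2 - 1*(-5))) = -2945/(34 + 7*(2 - 1*(-5))) = -2945/(34 + 7*(2 + 5)) = -2945/(34 + 7*7) = -2945/(34 + 49) = -2945/83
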